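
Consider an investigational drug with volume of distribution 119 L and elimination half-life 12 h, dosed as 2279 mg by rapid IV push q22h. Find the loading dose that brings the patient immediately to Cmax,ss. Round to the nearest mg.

3168 mg

f = (1/2)^(22/12) ≈ 0.280616; accumulation ratio R = 1/(1−f) ≈ 1.39008.
Loading dose to hit Cmax,ss on first dose: D_load = D_maint·R ≈ 2279 × 1.39008 ≈ 3167.99 mg.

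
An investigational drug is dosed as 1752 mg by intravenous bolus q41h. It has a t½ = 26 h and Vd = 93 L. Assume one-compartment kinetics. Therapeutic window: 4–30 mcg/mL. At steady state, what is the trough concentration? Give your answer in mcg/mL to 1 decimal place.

9.5 mcg/mL

k = ln2/t½ = ln2/26 ≈ 0.026660 h⁻¹; fraction remaining f = e^(−kτ) = e^(−0.026660×41) ≈ 0.3352.
Single-dose peak C₀ = D/Vd = 1752/93 ≈ 18.839 mcg/mL.
Steady-state trough Cmin,ss = C₀·f/(1−f) ≈ 18.839 × 0.3352/0.6648 ≈ 9.499 mcg/mL.
Trough 9.5 mcg/mL vs MEC 4 mcg/mL: adequate.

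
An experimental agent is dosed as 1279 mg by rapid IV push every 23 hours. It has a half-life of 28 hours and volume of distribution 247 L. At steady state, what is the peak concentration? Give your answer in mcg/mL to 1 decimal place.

11.9 mcg/mL

k = ln2/t½ = ln2/28 ≈ 0.024755 h⁻¹; fraction remaining f = e^(−kτ) = e^(−0.024755×23) ≈ 0.5659.
Accumulation ratio R = 1/(1 − f) ≈ 1/0.4341 ≈ 2.3036.
Single-dose peak C₀ = D/Vd = 1279/247 ≈ 5.178 mcg/mL.
Cmax,ss = C₀/(1 − f) ≈ 5.178/0.4341 ≈ 11.928 mcg/mL.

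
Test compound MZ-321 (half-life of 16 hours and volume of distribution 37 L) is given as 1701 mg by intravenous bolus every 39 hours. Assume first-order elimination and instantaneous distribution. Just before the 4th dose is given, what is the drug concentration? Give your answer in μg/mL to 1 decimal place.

f = (1/2)^(τ/t½) = (1/2)^(39/16) ≈ 0.1846.
C₀ = D/Vd = 1701/37 ≈ 45.973 μg/mL.
Before the 4th dose, 3 doses have been given. Superposition: Cmin = C₀·(f + f² + … + f^3).
≈ 45.973 × (0.1846 + 0.0341 + 0.0063) ≈ 45.973 × 0.2250 ≈ 10.344 μg/mL.

10.3 μg/mL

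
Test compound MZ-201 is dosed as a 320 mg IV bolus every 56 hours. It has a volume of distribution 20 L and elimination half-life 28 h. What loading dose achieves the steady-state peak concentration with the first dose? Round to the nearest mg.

f = (1/2)^(56/28) ≈ 0.250000; accumulation ratio R = 1/(1−f) ≈ 1.33333.
Loading dose to hit Cmax,ss on first dose: D_load = D_maint·R ≈ 320 × 1.33333 ≈ 426.67 mg.

427 mg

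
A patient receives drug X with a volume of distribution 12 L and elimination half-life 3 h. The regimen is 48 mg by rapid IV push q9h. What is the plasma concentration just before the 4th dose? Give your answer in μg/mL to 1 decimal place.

0.6 μg/mL

f = (1/2)^(τ/t½) = (1/2)^(9/3) ≈ 0.1250.
C₀ = D/Vd = 48/12 ≈ 4.000 μg/mL.
Before the 4th dose, 3 doses have been given. Superposition: Cmin = C₀·(f + f² + … + f^3).
≈ 4.000 × (0.1250 + 0.0156 + 0.0020) ≈ 4.000 × 0.1426 ≈ 0.570 μg/mL.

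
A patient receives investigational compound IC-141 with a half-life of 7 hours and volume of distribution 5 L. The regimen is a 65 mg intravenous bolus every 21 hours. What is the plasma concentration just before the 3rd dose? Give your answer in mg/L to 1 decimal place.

1.8 mg/L

f = (1/2)^(τ/t½) = (1/2)^(21/7) ≈ 0.1250.
C₀ = D/Vd = 65/5 ≈ 13.000 mg/L.
Before the 3rd dose, 2 doses have been given. Superposition: Cmin = C₀·(f + f²).
≈ 13.000 × (0.1250 + 0.0156) ≈ 13.000 × 0.1406 ≈ 1.828 mg/L.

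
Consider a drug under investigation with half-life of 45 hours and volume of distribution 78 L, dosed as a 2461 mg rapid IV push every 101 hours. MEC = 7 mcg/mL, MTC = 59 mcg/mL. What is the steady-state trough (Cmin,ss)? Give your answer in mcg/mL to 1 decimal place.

8.4 mcg/mL

τ/t½ = 101/45 ≈ 2.2444, so fraction remaining f = (1/2)^(101/45) ≈ 0.2110.
Single-dose peak C₀ = D/Vd = 2461/78 ≈ 31.551 mcg/mL.
Steady-state trough Cmin,ss = C₀·f/(1−f) ≈ 31.551 × 0.2110/0.7890 ≈ 8.438 mcg/mL.
Trough 8.4 mcg/mL vs MEC 7 mcg/mL: adequate.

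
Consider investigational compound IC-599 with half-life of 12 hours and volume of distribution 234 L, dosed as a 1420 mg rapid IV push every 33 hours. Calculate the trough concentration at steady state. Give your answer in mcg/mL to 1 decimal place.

1.1 mcg/mL

τ/t½ = 33/12 ≈ 2.75, so fraction remaining f = (1/2)^(33/12) ≈ 0.1487.
At steady state, accumulation factor R = 1/(1 − e^(−kτ)) ≈ 1.1747.
Single-dose peak C₀ = D/Vd = 1420/234 ≈ 6.068 mcg/mL.
Steady-state peak Cmax,ss = C₀·R ≈ 6.068 × 1.1747 ≈ 7.128 mcg/mL.
One interval later, Cmin,ss = Cmax,ss·e^(−kτ) ≈ 7.128 × 0.1487 ≈ 1.060 mcg/mL.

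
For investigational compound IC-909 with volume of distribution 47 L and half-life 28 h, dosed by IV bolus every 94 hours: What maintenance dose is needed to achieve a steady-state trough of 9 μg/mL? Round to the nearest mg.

τ/t½ = 94/28 ≈ 3.3571, so f = (1/2)^(94/28) ≈ 0.097589.
Cmin,ss = (D/Vd)·f/(1−f), so D = Cmin,ss·Vd·(1−f)/f.
D = 9 × 47 × (1−f)/f ≈ 9 × 47 × 9.24706 ≈ 3911.51 mg.

3912 mg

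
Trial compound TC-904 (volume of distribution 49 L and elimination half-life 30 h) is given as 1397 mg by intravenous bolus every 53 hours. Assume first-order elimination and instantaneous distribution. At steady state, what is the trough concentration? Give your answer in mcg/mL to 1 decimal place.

11.9 mcg/mL

Over one 53-h interval, 53/30 ≈ 1.7667 half-lives elapse, leaving f ≈ 0.2939 of each dose.
Accumulation ratio R = 1/(1 − f) ≈ 1/0.7061 ≈ 1.4162.
Single-dose peak C₀ = D/Vd = 1397/49 ≈ 28.510 mcg/mL.
Steady-state peak Cmax,ss = C₀·R ≈ 28.510 × 1.4162 ≈ 40.376 mcg/mL.
One interval later, Cmin,ss = Cmax,ss·e^(−kτ) ≈ 40.376 × 0.2939 ≈ 11.867 mcg/mL.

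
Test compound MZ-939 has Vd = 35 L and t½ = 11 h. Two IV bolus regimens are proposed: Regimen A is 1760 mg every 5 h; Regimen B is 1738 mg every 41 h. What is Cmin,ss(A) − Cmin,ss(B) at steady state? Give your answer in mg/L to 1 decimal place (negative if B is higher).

131.7 mg/L

Regimen A: f = (1/2)^(5/11) ≈ 0.7297; Cmin,ss = (1760/35)·f/(1−f) ≈ 135.751 mg/L.
Regimen B: f = (1/2)^(41/11) ≈ 0.0755; Cmin,ss = (1738/35)·f/(1−f) ≈ 4.055 mg/L.
Difference ≈ 135.751 − 4.055 ≈ 131.696 mg/L.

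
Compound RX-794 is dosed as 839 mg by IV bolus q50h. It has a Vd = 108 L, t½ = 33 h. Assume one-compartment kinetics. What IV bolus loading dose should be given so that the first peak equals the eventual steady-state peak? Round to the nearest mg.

f = (1/2)^(50/33) ≈ 0.349860; accumulation ratio R = 1/(1−f) ≈ 1.53813.
Loading dose to hit Cmax,ss on first dose: D_load = D_maint·R ≈ 839 × 1.53813 ≈ 1290.49 mg.

1290 mg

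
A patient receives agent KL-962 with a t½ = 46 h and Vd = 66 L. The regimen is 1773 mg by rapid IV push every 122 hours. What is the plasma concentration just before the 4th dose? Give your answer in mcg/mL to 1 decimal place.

f = (1/2)^(τ/t½) = (1/2)^(122/46) ≈ 0.1591.
C₀ = D/Vd = 1773/66 ≈ 26.864 mcg/mL.
Before the 4th dose, 3 doses have been given. Superposition: Cmin = C₀·(f + f² + … + f^3).
≈ 26.864 × (0.1591 + 0.0253 + 0.0040) ≈ 26.864 × 0.1884 ≈ 5.061 mcg/mL.

5.1 mcg/mL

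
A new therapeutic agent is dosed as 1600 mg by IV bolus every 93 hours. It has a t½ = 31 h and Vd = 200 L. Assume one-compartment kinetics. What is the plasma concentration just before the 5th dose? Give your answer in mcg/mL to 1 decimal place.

1.1 mcg/mL

f = (1/2)^(τ/t½) = (1/2)^(93/31) ≈ 0.1250.
C₀ = D/Vd = 1600/200 ≈ 8.000 mcg/mL.
Before the 5th dose, 4 doses have been given. Superposition: Cmin = C₀·(f + f² + … + f^4).
≈ 8.000 × (0.1250 + 0.0156 + 0.0020 + 0.0002) ≈ 8.000 × 0.1428 ≈ 1.142 mcg/mL.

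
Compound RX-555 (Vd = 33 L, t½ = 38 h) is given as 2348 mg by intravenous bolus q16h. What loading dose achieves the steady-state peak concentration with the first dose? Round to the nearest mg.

9276 mg

f = (1/2)^(16/38) ≈ 0.746879; accumulation ratio R = 1/(1−f) ≈ 3.95068.
Loading dose to hit Cmax,ss on first dose: D_load = D_maint·R ≈ 2348 × 3.95068 ≈ 9276.20 mg.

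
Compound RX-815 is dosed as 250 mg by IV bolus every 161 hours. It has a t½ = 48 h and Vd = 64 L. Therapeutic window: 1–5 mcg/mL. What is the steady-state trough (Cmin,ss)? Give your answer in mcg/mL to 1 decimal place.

0.4 mcg/mL

τ/t½ = 161/48 ≈ 3.3542, so fraction remaining f = (1/2)^(161/48) ≈ 0.0978.
Each bolus raises the concentration by D/Vd = 250/64 ≈ 3.906 mcg/mL.
Steady-state trough Cmin,ss = C₀·f/(1−f) ≈ 3.906 × 0.0978/0.9022 ≈ 0.423 mcg/mL.
Trough 0.4 mcg/mL vs MEC 1 mcg/mL: subtherapeutic.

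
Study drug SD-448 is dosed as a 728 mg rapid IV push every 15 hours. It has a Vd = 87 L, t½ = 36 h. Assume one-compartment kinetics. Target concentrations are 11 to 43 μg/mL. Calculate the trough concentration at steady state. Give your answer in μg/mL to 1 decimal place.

k = ln2/t½ = ln2/36 ≈ 0.019254 h⁻¹; fraction remaining f = e^(−kτ) = e^(−0.019254×15) ≈ 0.7492.
Each bolus raises the concentration by D/Vd = 728/87 ≈ 8.368 μg/mL.
Steady-state trough Cmin,ss = C₀·f/(1−f) ≈ 8.368 × 0.7492/0.2508 ≈ 24.997 μg/mL.
Trough 25.0 μg/mL vs MEC 11 μg/mL: adequate.

25.0 μg/mL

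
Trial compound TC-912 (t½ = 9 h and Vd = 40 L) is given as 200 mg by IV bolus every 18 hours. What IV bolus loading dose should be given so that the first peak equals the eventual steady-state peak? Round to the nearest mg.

267 mg

f = (1/2)^(18/9) ≈ 0.250000; accumulation ratio R = 1/(1−f) ≈ 1.33333.
Loading dose to hit Cmax,ss on first dose: D_load = D_maint·R ≈ 200 × 1.33333 ≈ 266.67 mg.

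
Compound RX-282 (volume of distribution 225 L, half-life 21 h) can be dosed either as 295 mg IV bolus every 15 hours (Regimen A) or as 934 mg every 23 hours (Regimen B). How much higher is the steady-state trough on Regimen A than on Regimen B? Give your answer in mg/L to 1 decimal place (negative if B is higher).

-1.6 mg/L

Regimen A: f = (1/2)^(15/21) ≈ 0.6095; Cmin,ss = (295/225)·f/(1−f) ≈ 2.046 mg/L.
Regimen B: f = (1/2)^(23/21) ≈ 0.4681; Cmin,ss = (934/225)·f/(1−f) ≈ 3.653 mg/L.
Difference ≈ 2.046 − 3.653 ≈ -1.607 mg/L.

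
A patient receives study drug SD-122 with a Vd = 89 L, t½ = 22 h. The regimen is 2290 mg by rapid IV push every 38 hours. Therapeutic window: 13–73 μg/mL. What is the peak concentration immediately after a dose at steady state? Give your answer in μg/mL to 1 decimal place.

36.9 μg/mL

k = ln2/t½ = ln2/22 ≈ 0.031507 h⁻¹; fraction remaining f = e^(−kτ) = e^(−0.031507×38) ≈ 0.3020.
At steady state, accumulation factor R = 1/(1 − e^(−kτ)) ≈ 1.4327.
Each bolus raises the concentration by D/Vd = 2290/89 ≈ 25.730 μg/mL.
Cmax,ss = C₀/(1 − f) ≈ 25.730/0.6980 ≈ 36.862 μg/mL.
Peak 36.9 μg/mL vs MTC 73 μg/mL: below toxic threshold.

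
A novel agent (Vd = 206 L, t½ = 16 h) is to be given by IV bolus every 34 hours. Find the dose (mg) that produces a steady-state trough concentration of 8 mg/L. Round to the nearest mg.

5541 mg

τ/t½ = 34/16 ≈ 2.125, so f = (1/2)^(34/16) ≈ 0.229251.
Cmin,ss = (D/Vd)·f/(1−f), so D = Cmin,ss·Vd·(1−f)/f.
D = 8 × 206 × (1−f)/f ≈ 8 × 206 × 3.36203 ≈ 5540.63 mg.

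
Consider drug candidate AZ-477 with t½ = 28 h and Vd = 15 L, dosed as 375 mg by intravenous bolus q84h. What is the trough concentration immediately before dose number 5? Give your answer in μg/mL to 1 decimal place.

3.6 μg/mL

f = (1/2)^(τ/t½) = (1/2)^(84/28) ≈ 0.1250.
C₀ = D/Vd = 375/15 ≈ 25.000 μg/mL.
Before the 5th dose, 4 doses have been given. Superposition: Cmin = C₀·(f + f² + … + f^4).
≈ 25.000 × (0.1250 + 0.0156 + 0.0020 + 0.0002) ≈ 25.000 × 0.1428 ≈ 3.570 μg/mL.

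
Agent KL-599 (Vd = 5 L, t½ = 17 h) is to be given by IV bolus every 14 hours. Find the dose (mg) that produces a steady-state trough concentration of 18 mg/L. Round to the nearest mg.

τ/t½ = 14/17 ≈ 0.82353, so f = (1/2)^(14/17) ≈ 0.565058.
Cmin,ss = (D/Vd)·f/(1−f), so D = Cmin,ss·Vd·(1−f)/f.
D = 18 × 5 × (1−f)/f ≈ 18 × 5 × 0.76973 ≈ 69.28 mg.

69 mg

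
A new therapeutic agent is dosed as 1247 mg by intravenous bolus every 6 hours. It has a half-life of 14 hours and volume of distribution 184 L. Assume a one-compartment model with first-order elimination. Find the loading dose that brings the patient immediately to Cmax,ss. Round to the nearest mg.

f = (1/2)^(6/14) ≈ 0.742997; accumulation ratio R = 1/(1−f) ≈ 3.89101.
Loading dose to hit Cmax,ss on first dose: D_load = D_maint·R ≈ 1247 × 3.89101 ≈ 4852.09 mg.

4852 mg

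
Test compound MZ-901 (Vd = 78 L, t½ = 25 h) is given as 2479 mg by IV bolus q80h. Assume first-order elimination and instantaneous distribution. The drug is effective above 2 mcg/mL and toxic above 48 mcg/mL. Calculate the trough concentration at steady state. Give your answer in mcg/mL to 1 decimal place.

Over one 80-h interval, 80/25 ≈ 3.2 half-lives elapse, leaving f ≈ 0.1088 of each dose.
At steady state, accumulation factor R = 1/(1 − e^(−kτ)) ≈ 1.1221.
Single-dose peak C₀ = D/Vd = 2479/78 ≈ 31.782 mcg/mL.
Steady-state peak Cmax,ss = C₀·R ≈ 31.782 × 1.1221 ≈ 35.663 mcg/mL.
One interval later, Cmin,ss = Cmax,ss·e^(−kτ) ≈ 35.663 × 0.1088 ≈ 3.880 mcg/mL.
Trough 3.9 mcg/mL vs MEC 2 mcg/mL: adequate.

3.9 mcg/mL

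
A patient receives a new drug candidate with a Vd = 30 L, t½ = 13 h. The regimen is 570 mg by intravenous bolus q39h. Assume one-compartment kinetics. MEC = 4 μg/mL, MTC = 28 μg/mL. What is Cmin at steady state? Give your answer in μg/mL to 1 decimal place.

τ = 39 h = 3 half-lives, so f = (1/2)^3 = 0.125.
At steady state, R = 1/(1 − 0.125) = 8/7.
Single-dose peak C₀ = D/Vd = 570/30 = 19 μg/mL.
Steady-state peak Cmax,ss = C₀·R = 19 × 8/7 ≈ 21.714 μg/mL.
Steady-state trough Cmin,ss = Cmax,ss·f ≈ 21.714 × 0.125 ≈ 2.714 μg/mL.
Trough 2.7 μg/mL vs MEC 4 μg/mL: subtherapeutic.

2.7 μg/mL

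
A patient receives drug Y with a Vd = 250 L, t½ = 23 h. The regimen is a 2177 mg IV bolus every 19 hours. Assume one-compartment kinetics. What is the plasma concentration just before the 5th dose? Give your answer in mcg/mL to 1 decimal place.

f = (1/2)^(τ/t½) = (1/2)^(19/23) ≈ 0.5641.
C₀ = D/Vd = 2177/250 ≈ 8.708 mcg/mL.
Before the 5th dose, 4 doses have been given. Superposition: Cmin = C₀·(f + f² + … + f^4).
≈ 8.708 × (0.5641 + 0.3182 + 0.1795 + 0.1013) ≈ 8.708 × 1.1631 ≈ 10.128 mcg/mL.

10.1 mcg/mL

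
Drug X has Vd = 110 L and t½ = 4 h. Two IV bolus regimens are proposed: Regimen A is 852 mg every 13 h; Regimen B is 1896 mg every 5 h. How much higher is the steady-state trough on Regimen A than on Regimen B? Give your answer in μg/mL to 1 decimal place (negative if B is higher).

Regimen A: f = (1/2)^(13/4) ≈ 0.1051; Cmin,ss = (852/110)·f/(1−f) ≈ 0.910 μg/mL.
Regimen B: f = (1/2)^(5/4) ≈ 0.4204; Cmin,ss = (1896/110)·f/(1−f) ≈ 12.502 μg/mL.
Difference ≈ 0.910 − 12.502 ≈ -11.592 μg/mL.

-11.6 μg/mL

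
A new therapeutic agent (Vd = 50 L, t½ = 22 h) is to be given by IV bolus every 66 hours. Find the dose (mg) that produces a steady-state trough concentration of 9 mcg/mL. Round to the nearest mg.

3150 mg

τ/t½ = 66/22 ≈ 3, so f = (1/2)^(66/22) ≈ 0.125000.
Cmin,ss = (D/Vd)·f/(1−f), so D = Cmin,ss·Vd·(1−f)/f.
D = 9 × 50 × (1−f)/f ≈ 9 × 50 × 7.00000 ≈ 3150.00 mg.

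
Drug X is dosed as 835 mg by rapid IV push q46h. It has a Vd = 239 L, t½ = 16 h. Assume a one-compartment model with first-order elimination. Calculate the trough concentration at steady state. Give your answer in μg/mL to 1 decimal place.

0.6 μg/mL

Over one 46-h interval, 46/16 ≈ 2.875 half-lives elapse, leaving f ≈ 0.1363 of each dose.
At steady state, accumulation factor R = 1/(1 − e^(−kτ)) ≈ 1.1578.
Each bolus raises the concentration by D/Vd = 835/239 ≈ 3.494 μg/mL.
Cmax,ss = C₀/(1 − f) ≈ 3.494/0.8637 ≈ 4.045 μg/mL.
Steady-state trough Cmin,ss = Cmax,ss·f ≈ 4.045 × 0.1363 ≈ 0.551 μg/mL.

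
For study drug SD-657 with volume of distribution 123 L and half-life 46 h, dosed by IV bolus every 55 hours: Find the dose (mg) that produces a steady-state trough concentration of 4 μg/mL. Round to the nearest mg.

635 mg

τ/t½ = 55/46 ≈ 1.1957, so f = (1/2)^(55/46) ≈ 0.436589.
Cmin,ss = (D/Vd)·f/(1−f), so D = Cmin,ss·Vd·(1−f)/f.
D = 4 × 123 × (1−f)/f ≈ 4 × 123 × 1.29048 ≈ 634.92 mg.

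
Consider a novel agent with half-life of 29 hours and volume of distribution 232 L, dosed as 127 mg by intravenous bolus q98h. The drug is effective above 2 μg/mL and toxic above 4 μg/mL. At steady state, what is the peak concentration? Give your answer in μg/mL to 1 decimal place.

0.6 μg/mL

Over one 98-h interval, 98/29 ≈ 3.3793 half-lives elapse, leaving f ≈ 0.0961 of each dose.
At steady state, accumulation factor R = 1/(1 − e^(−kτ)) ≈ 1.1063.
Single-dose peak C₀ = D/Vd = 127/232 ≈ 0.547 μg/mL.
Cmax,ss = C₀/(1 − f) ≈ 0.547/0.9039 ≈ 0.605 μg/mL.
Peak 0.6 μg/mL vs MTC 4 μg/mL: below toxic threshold.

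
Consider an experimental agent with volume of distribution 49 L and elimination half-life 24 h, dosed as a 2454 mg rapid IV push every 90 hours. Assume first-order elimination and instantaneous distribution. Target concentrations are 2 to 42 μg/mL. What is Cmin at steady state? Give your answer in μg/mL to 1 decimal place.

Over one 90-h interval, 90/24 ≈ 3.75 half-lives elapse, leaving f ≈ 0.0743 of each dose.
Single-dose peak C₀ = D/Vd = 2454/49 ≈ 50.082 μg/mL.
Steady-state trough Cmin,ss = C₀·f/(1−f) ≈ 50.082 × 0.0743/0.9257 ≈ 4.020 μg/mL.
Trough 4.0 μg/mL vs MEC 2 μg/mL: adequate.

4.0 μg/mL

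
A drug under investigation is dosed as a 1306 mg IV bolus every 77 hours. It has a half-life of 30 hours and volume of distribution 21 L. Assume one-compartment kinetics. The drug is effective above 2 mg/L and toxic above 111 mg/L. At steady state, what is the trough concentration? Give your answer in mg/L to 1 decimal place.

k = ln2/t½ = ln2/30 ≈ 0.023105 h⁻¹; fraction remaining f = e^(−kτ) = e^(−0.023105×77) ≈ 0.1688.
Single-dose peak C₀ = D/Vd = 1306/21 ≈ 62.190 mg/L.
Steady-state trough Cmin,ss = C₀·f/(1−f) ≈ 62.190 × 0.1688/0.8312 ≈ 12.630 mg/L.
Trough 12.6 mg/L vs MEC 2 mg/L: adequate.

12.6 mg/L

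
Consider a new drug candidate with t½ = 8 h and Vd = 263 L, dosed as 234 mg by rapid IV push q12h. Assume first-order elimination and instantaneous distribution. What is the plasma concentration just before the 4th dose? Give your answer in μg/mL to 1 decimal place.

f = (1/2)^(τ/t½) = (1/2)^(12/8) ≈ 0.3536.
C₀ = D/Vd = 234/263 ≈ 0.890 μg/mL.
Before the 4th dose, 3 doses have been given. Superposition: Cmin = C₀·(f + f² + … + f^3).
≈ 0.890 × (0.3536 + 0.1250 + 0.0442) ≈ 0.890 × 0.5228 ≈ 0.465 μg/mL.

0.5 μg/mL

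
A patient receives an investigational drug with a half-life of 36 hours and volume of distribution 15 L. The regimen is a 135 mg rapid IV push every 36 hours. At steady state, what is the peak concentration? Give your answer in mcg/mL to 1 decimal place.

τ = 36 h = 1 half-life, so f = (1/2)^1 = 0.5.
At steady state, R = 1/(1 − 0.5) = 2/1.
Single-dose peak C₀ = D/Vd = 135/15 = 9 mcg/mL.
Steady-state peak Cmax,ss = C₀·R = 9 × 2/1 ≈ 18.000 mcg/mL.

18.0 mcg/mL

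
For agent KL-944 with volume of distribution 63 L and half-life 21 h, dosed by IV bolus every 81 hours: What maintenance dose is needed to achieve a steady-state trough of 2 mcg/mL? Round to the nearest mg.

1700 mg

τ/t½ = 81/21 ≈ 3.8571, so f = (1/2)^(81/21) ≈ 0.069006.
Cmin,ss = (D/Vd)·f/(1−f), so D = Cmin,ss·Vd·(1−f)/f.
D = 2 × 63 × (1−f)/f ≈ 2 × 63 × 13.49149 ≈ 1699.93 mg.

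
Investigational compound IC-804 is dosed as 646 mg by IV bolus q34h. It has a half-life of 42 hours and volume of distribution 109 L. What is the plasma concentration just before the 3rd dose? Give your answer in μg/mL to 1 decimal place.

5.3 μg/mL

f = (1/2)^(τ/t½) = (1/2)^(34/42) ≈ 0.5706.
C₀ = D/Vd = 646/109 ≈ 5.927 μg/mL.
Before the 3rd dose, 2 doses have been given. Superposition: Cmin = C₀·(f + f²).
≈ 5.927 × (0.5706 + 0.3256) ≈ 5.927 × 0.8962 ≈ 5.312 μg/mL.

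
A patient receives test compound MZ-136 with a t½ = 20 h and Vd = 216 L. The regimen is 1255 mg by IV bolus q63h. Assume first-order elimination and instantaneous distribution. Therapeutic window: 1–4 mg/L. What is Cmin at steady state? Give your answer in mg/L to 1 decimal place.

0.7 mg/L

Over one 63-h interval, 63/20 ≈ 3.15 half-lives elapse, leaving f ≈ 0.1127 of each dose.
Each bolus raises the concentration by D/Vd = 1255/216 ≈ 5.810 mg/L.
Steady-state trough Cmin,ss = C₀·f/(1−f) ≈ 5.810 × 0.1127/0.8873 ≈ 0.738 mg/L.
Trough 0.7 mg/L vs MEC 1 mg/L: subtherapeutic.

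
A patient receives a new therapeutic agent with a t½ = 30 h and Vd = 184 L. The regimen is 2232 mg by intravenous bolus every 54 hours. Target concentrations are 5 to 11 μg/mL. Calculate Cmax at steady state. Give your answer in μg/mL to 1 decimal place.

k = ln2/t½ = ln2/30 ≈ 0.023105 h⁻¹; fraction remaining f = e^(−kτ) = e^(−0.023105×54) ≈ 0.2872.
Accumulation ratio R = 1/(1 − f) ≈ 1/0.7128 ≈ 1.4029.
Single-dose peak C₀ = D/Vd = 2232/184 ≈ 12.130 μg/mL.
Steady-state peak Cmax,ss = C₀·R ≈ 12.130 × 1.4029 ≈ 17.017 μg/mL.
Peak 17.0 μg/mL vs MTC 11 μg/mL: exceeds toxic threshold.

17.0 μg/mL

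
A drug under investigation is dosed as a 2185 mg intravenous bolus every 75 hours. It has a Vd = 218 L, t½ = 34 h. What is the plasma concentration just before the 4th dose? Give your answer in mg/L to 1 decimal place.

2.7 mg/L

f = (1/2)^(τ/t½) = (1/2)^(75/34) ≈ 0.2168.
C₀ = D/Vd = 2185/218 ≈ 10.023 mg/L.
Before the 4th dose, 3 doses have been given. Superposition: Cmin = C₀·(f + f² + … + f^3).
≈ 10.023 × (0.2168 + 0.0470 + 0.0102) ≈ 10.023 × 0.2740 ≈ 2.746 mg/L.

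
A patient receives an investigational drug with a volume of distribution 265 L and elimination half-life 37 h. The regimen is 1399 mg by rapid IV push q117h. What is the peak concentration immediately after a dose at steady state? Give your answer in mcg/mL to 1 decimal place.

τ/t½ = 117/37 ≈ 3.1622, so fraction remaining f = (1/2)^(117/37) ≈ 0.1117.
At steady state, accumulation factor R = 1/(1 − e^(−kτ)) ≈ 1.1257.
Single-dose peak C₀ = D/Vd = 1399/265 ≈ 5.279 mcg/mL.
Steady-state peak Cmax,ss = C₀·R ≈ 5.279 × 1.1257 ≈ 5.943 mcg/mL.

5.9 mcg/mL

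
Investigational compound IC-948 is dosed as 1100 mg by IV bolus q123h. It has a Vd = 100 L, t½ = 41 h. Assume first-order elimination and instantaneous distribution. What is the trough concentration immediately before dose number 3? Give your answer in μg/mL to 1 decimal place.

f = (1/2)^(τ/t½) = (1/2)^(123/41) ≈ 0.1250.
C₀ = D/Vd = 1100/100 ≈ 11.000 μg/mL.
Before the 3rd dose, 2 doses have been given. Superposition: Cmin = C₀·(f + f²).
≈ 11.000 × (0.1250 + 0.0156) ≈ 11.000 × 0.1406 ≈ 1.547 μg/mL.

1.5 μg/mL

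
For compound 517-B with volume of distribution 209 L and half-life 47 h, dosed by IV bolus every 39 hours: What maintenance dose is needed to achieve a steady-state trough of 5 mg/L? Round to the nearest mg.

812 mg

τ/t½ = 39/47 ≈ 0.82979, so f = (1/2)^(39/47) ≈ 0.562612.
Cmin,ss = (D/Vd)·f/(1−f), so D = Cmin,ss·Vd·(1−f)/f.
D = 5 × 209 × (1−f)/f ≈ 5 × 209 × 0.77742 ≈ 812.40 mg.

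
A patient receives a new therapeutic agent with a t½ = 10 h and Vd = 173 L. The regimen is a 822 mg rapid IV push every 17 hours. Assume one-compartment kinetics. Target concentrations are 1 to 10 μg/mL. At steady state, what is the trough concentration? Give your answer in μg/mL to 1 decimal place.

2.1 μg/mL

k = ln2/t½ = ln2/10 ≈ 0.069315 h⁻¹; fraction remaining f = e^(−kτ) = e^(−0.069315×17) ≈ 0.3078.
Accumulation ratio R = 1/(1 − f) ≈ 1/0.6922 ≈ 1.4447.
Each bolus raises the concentration by D/Vd = 822/173 ≈ 4.751 μg/mL.
Steady-state peak Cmax,ss = C₀·R ≈ 4.751 × 1.4447 ≈ 6.864 μg/mL.
Steady-state trough Cmin,ss = Cmax,ss·f ≈ 6.864 × 0.3078 ≈ 2.113 μg/mL.
Trough 2.1 μg/mL vs MEC 1 μg/mL: adequate.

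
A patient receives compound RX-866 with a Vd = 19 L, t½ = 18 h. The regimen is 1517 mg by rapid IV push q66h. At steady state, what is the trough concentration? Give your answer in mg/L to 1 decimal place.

k = ln2/t½ = ln2/18 ≈ 0.038508 h⁻¹; fraction remaining f = e^(−kτ) = e^(−0.038508×66) ≈ 0.0787.
At steady state, accumulation factor R = 1/(1 − e^(−kτ)) ≈ 1.0854.
Single-dose peak C₀ = D/Vd = 1517/19 ≈ 79.842 mg/L.
Cmax,ss = C₀/(1 − f) ≈ 79.842/0.9213 ≈ 86.662 mg/L.
Steady-state trough Cmin,ss = Cmax,ss·f ≈ 86.662 × 0.0787 ≈ 6.820 mg/L.

6.8 mg/L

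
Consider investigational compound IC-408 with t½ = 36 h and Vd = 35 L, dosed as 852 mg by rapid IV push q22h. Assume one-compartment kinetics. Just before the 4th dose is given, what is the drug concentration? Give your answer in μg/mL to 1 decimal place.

f = (1/2)^(τ/t½) = (1/2)^(22/36) ≈ 0.6547.
C₀ = D/Vd = 852/35 ≈ 24.343 μg/mL.
Before the 4th dose, 3 doses have been given. Superposition: Cmin = C₀·(f + f² + … + f^3).
≈ 24.343 × (0.6547 + 0.4286 + 0.2806) ≈ 24.343 × 1.3639 ≈ 33.201 μg/mL.

33.2 μg/mL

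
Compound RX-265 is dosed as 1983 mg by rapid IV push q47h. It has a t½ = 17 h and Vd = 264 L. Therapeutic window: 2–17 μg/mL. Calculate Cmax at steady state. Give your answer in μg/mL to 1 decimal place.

k = ln2/t½ = ln2/17 ≈ 0.040773 h⁻¹; fraction remaining f = e^(−kτ) = e^(−0.040773×47) ≈ 0.1471.
At steady state, accumulation factor R = 1/(1 − e^(−kτ)) ≈ 1.1725.
Each bolus raises the concentration by D/Vd = 1983/264 ≈ 7.511 μg/mL.
Cmax,ss = C₀/(1 − f) ≈ 7.511/0.8529 ≈ 8.806 μg/mL.
Peak 8.8 μg/mL vs MTC 17 μg/mL: below toxic threshold.

8.8 μg/mL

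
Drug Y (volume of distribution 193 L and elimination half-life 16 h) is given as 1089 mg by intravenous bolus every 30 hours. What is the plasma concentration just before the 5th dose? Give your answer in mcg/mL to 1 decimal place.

2.1 mcg/mL

f = (1/2)^(τ/t½) = (1/2)^(30/16) ≈ 0.2726.
C₀ = D/Vd = 1089/193 ≈ 5.642 mcg/mL.
Before the 5th dose, 4 doses have been given. Superposition: Cmin = C₀·(f + f² + … + f^4).
≈ 5.642 × (0.2726 + 0.0743 + 0.0203 + 0.0055) ≈ 5.642 × 0.3727 ≈ 2.103 mcg/mL.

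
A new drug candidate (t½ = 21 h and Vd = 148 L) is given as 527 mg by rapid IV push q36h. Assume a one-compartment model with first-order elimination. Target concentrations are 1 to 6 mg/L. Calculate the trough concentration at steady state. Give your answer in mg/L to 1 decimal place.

1.6 mg/L

τ/t½ = 36/21 ≈ 1.7143, so fraction remaining f = (1/2)^(36/21) ≈ 0.3048.
Each bolus raises the concentration by D/Vd = 527/148 ≈ 3.561 mg/L.
Steady-state trough Cmin,ss = C₀·f/(1−f) ≈ 3.561 × 0.3048/0.6952 ≈ 1.561 mg/L.
Trough 1.6 mg/L vs MEC 1 mg/L: adequate.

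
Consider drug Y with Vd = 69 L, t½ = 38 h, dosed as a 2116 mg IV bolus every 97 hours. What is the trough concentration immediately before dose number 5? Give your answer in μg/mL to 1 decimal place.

6.3 μg/mL

f = (1/2)^(τ/t½) = (1/2)^(97/38) ≈ 0.1704.
C₀ = D/Vd = 2116/69 ≈ 30.667 μg/mL.
Before the 5th dose, 4 doses have been given. Superposition: Cmin = C₀·(f + f² + … + f^4).
≈ 30.667 × (0.1704 + 0.0290 + 0.0049 + 0.0008) ≈ 30.667 × 0.2051 ≈ 6.290 μg/mL.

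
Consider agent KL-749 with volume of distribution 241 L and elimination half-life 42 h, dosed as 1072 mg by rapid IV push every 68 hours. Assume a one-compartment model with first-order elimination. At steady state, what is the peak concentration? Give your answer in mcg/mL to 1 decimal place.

Over one 68-h interval, 68/42 ≈ 1.619 half-lives elapse, leaving f ≈ 0.3256 of each dose.
Accumulation ratio R = 1/(1 − f) ≈ 1/0.6744 ≈ 1.4828.
Single-dose peak C₀ = D/Vd = 1072/241 ≈ 4.448 mcg/mL.
Steady-state peak Cmax,ss = C₀·R ≈ 4.448 × 1.4828 ≈ 6.595 mcg/mL.

6.6 mcg/mL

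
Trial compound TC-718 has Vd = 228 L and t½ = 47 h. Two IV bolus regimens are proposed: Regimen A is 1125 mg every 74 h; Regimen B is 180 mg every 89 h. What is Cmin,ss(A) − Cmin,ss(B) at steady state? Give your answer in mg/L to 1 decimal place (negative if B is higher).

Regimen A: f = (1/2)^(74/47) ≈ 0.3358; Cmin,ss = (1125/228)·f/(1−f) ≈ 2.495 mg/L.
Regimen B: f = (1/2)^(89/47) ≈ 0.2691; Cmin,ss = (180/228)·f/(1−f) ≈ 0.291 mg/L.
Difference ≈ 2.495 − 0.291 ≈ 2.204 mg/L.

2.2 mg/L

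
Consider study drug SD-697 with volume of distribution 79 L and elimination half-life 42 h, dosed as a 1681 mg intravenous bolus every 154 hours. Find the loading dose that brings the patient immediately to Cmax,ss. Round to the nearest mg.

f = (1/2)^(154/42) ≈ 0.078745; accumulation ratio R = 1/(1−f) ≈ 1.08548.
Loading dose to hit Cmax,ss on first dose: D_load = D_maint·R ≈ 1681 × 1.08548 ≈ 1824.69 mg.

1825 mg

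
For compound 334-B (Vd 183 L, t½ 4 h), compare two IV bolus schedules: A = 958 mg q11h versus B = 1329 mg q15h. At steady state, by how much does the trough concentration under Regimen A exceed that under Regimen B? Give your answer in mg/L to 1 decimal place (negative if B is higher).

0.3 mg/L

Regimen A: f = (1/2)^(11/4) ≈ 0.1487; Cmin,ss = (958/183)·f/(1−f) ≈ 0.914 mg/L.
Regimen B: f = (1/2)^(15/4) ≈ 0.0743; Cmin,ss = (1329/183)·f/(1−f) ≈ 0.583 mg/L.
Difference ≈ 0.914 − 0.583 ≈ 0.331 mg/L.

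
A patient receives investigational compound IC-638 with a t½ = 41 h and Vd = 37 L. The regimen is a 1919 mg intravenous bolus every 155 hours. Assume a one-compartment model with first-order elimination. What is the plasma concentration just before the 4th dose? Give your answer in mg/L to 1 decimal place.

4.1 mg/L

f = (1/2)^(τ/t½) = (1/2)^(155/41) ≈ 0.0728.
C₀ = D/Vd = 1919/37 ≈ 51.865 mg/L.
Before the 4th dose, 3 doses have been given. Superposition: Cmin = C₀·(f + f² + … + f^3).
≈ 51.865 × (0.0728 + 0.0053 + 0.0004) ≈ 51.865 × 0.0785 ≈ 4.071 mg/L.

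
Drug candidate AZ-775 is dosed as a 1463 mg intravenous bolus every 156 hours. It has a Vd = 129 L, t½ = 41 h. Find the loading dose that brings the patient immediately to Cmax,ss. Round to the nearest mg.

f = (1/2)^(156/41) ≈ 0.071551; accumulation ratio R = 1/(1−f) ≈ 1.07707.
Loading dose to hit Cmax,ss on first dose: D_load = D_maint·R ≈ 1463 × 1.07707 ≈ 1575.75 mg.

1576 mg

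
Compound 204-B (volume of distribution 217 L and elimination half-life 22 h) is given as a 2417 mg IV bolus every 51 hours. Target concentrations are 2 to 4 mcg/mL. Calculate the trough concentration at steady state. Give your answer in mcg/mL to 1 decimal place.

2.8 mcg/mL

Over one 51-h interval, 51/22 ≈ 2.3182 half-lives elapse, leaving f ≈ 0.2005 of each dose.
Accumulation ratio R = 1/(1 − f) ≈ 1/0.7995 ≈ 1.2508.
Single-dose peak C₀ = D/Vd = 2417/217 ≈ 11.138 mcg/mL.
Cmax,ss = C₀/(1 − f) ≈ 11.138/0.7995 ≈ 13.931 mcg/mL.
One interval later, Cmin,ss = Cmax,ss·e^(−kτ) ≈ 13.931 × 0.2005 ≈ 2.793 mcg/mL.
Trough 2.8 mcg/mL vs MEC 2 mcg/mL: adequate.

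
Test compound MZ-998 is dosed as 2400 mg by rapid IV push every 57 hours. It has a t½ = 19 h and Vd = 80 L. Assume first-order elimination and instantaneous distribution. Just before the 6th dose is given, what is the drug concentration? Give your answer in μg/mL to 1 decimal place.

f = (1/2)^(τ/t½) = (1/2)^(57/19) ≈ 0.1250.
C₀ = D/Vd = 2400/80 ≈ 30.000 μg/mL.
Before the 6th dose, 5 doses have been given. Superposition: Cmin = C₀·(f + f² + … + f^5).
≈ 30.000 × (0.1250 + 0.0156 + 0.0020 + 0.0002 + 0.0000) ≈ 30.000 × 0.1428 ≈ 4.284 μg/mL.

4.3 μg/mL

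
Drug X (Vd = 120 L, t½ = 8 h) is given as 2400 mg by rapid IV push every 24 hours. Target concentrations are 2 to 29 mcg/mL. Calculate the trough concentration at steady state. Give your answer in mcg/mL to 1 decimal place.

The dosing interval is 3 half-lives, so f = 2^(−3) = 0.125.
Accumulation ratio R = 1/(1 − f) = 1/0.875 = 8/7.
Single-dose peak C₀ = D/Vd = 2400/120 = 20 mcg/mL.
Steady-state peak Cmax,ss = C₀·R = 20 × 8/7 ≈ 22.857 mcg/mL.
Steady-state trough Cmin,ss = Cmax,ss·f ≈ 22.857 × 0.125 ≈ 2.857 mcg/mL.
Trough 2.9 mcg/mL vs MEC 2 mcg/mL: adequate.

2.9 mcg/mL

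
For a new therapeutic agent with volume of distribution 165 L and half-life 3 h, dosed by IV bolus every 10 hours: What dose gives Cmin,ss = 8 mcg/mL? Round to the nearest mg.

11985 mg

τ/t½ = 10/3 ≈ 3.3333, so f = (1/2)^(10/3) ≈ 0.099213.
Cmin,ss = (D/Vd)·f/(1−f), so D = Cmin,ss·Vd·(1−f)/f.
D = 8 × 165 × (1−f)/f ≈ 8 × 165 × 9.07932 ≈ 11984.70 mg.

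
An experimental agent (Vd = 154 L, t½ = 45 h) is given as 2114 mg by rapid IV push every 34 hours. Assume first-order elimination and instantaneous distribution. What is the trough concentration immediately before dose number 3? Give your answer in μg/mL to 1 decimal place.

12.9 μg/mL

f = (1/2)^(τ/t½) = (1/2)^(34/45) ≈ 0.5923.
C₀ = D/Vd = 2114/154 ≈ 13.727 μg/mL.
Before the 3rd dose, 2 doses have been given. Superposition: Cmin = C₀·(f + f²).
≈ 13.727 × (0.5923 + 0.3508) ≈ 13.727 × 0.9431 ≈ 12.946 μg/mL.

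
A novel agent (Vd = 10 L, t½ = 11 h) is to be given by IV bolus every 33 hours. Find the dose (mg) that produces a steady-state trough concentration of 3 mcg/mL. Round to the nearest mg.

210 mg

τ/t½ = 33/11 ≈ 3, so f = (1/2)^(33/11) ≈ 0.125000.
Cmin,ss = (D/Vd)·f/(1−f), so D = Cmin,ss·Vd·(1−f)/f.
D = 3 × 10 × (1−f)/f ≈ 3 × 10 × 7.00000 ≈ 210.00 mg.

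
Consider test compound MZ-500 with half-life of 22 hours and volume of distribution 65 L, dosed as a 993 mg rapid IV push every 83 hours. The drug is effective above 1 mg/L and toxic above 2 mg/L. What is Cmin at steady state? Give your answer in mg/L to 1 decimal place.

Over one 83-h interval, 83/22 ≈ 3.7727 half-lives elapse, leaving f ≈ 0.0732 of each dose.
Accumulation ratio R = 1/(1 − f) ≈ 1/0.9268 ≈ 1.0790.
Single-dose peak C₀ = D/Vd = 993/65 ≈ 15.277 mg/L.
Cmax,ss = C₀/(1 − f) ≈ 15.277/0.9268 ≈ 16.484 mg/L.
One interval later, Cmin,ss = Cmax,ss·e^(−kτ) ≈ 16.484 × 0.0732 ≈ 1.207 mg/L.
Trough 1.2 mg/L vs MEC 1 mg/L: adequate.

1.2 mg/L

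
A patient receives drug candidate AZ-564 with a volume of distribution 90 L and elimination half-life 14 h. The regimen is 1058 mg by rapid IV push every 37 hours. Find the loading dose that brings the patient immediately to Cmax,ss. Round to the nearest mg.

f = (1/2)^(37/14) ≈ 0.160111; accumulation ratio R = 1/(1−f) ≈ 1.19063.
Loading dose to hit Cmax,ss on first dose: D_load = D_maint·R ≈ 1058 × 1.19063 ≈ 1259.69 mg.

1260 mg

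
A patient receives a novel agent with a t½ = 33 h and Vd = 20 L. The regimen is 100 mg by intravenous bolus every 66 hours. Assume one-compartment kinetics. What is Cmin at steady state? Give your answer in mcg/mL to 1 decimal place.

1.7 mcg/mL

τ = 66 h = 2 half-lives, so f = (1/2)^2 = 0.25.
Accumulation ratio R = 1/(1 − f) = 1/0.75 = 4/3.
Single-dose peak C₀ = D/Vd = 100/20 = 5 mcg/mL.
Steady-state peak Cmax,ss = C₀·R = 5 × 4/3 ≈ 6.667 mcg/mL.
Steady-state trough Cmin,ss = Cmax,ss·f ≈ 6.667 × 0.25 ≈ 1.667 mcg/mL.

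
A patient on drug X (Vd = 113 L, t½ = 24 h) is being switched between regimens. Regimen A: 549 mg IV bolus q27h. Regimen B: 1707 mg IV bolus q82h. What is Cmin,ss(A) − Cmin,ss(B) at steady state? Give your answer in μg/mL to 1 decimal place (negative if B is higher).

Regimen A: f = (1/2)^(27/24) ≈ 0.4585; Cmin,ss = (549/113)·f/(1−f) ≈ 4.114 μg/mL.
Regimen B: f = (1/2)^(82/24) ≈ 0.0936; Cmin,ss = (1707/113)·f/(1−f) ≈ 1.560 μg/mL.
Difference ≈ 4.114 − 1.560 ≈ 2.554 μg/mL.

2.6 μg/mL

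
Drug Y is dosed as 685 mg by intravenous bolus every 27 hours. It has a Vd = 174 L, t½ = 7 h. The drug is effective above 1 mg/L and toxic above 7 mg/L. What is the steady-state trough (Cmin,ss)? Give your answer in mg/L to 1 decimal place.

k = ln2/t½ = ln2/7 ≈ 0.099021 h⁻¹; fraction remaining f = e^(−kτ) = e^(−0.099021×27) ≈ 0.0690.
Accumulation ratio R = 1/(1 − f) ≈ 1/0.9310 ≈ 1.0741.
Single-dose peak C₀ = D/Vd = 685/174 ≈ 3.937 mg/L.
Steady-state peak Cmax,ss = C₀·R ≈ 3.937 × 1.0741 ≈ 4.229 mg/L.
One interval later, Cmin,ss = Cmax,ss·e^(−kτ) ≈ 4.229 × 0.0690 ≈ 0.292 mg/L.
Trough 0.3 mg/L vs MEC 1 mg/L: subtherapeutic.

0.3 mg/L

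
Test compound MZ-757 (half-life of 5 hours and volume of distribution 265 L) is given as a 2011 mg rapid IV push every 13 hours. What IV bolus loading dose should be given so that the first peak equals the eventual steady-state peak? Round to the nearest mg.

2408 mg

f = (1/2)^(13/5) ≈ 0.164938; accumulation ratio R = 1/(1−f) ≈ 1.19752.
Loading dose to hit Cmax,ss on first dose: D_load = D_maint·R ≈ 2011 × 1.19752 ≈ 2408.21 mg.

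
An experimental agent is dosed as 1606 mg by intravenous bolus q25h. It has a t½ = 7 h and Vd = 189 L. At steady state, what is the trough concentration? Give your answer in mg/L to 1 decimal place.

τ/t½ = 25/7 ≈ 3.5714, so fraction remaining f = (1/2)^(25/7) ≈ 0.0841.
Each bolus raises the concentration by D/Vd = 1606/189 ≈ 8.497 mg/L.
Steady-state trough Cmin,ss = C₀·f/(1−f) ≈ 8.497 × 0.0841/0.9159 ≈ 0.780 mg/L.

0.8 mg/L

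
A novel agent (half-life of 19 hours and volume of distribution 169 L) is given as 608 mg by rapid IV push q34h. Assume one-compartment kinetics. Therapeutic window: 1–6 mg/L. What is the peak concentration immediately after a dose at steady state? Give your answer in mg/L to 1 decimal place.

5.1 mg/L

k = ln2/t½ = ln2/19 ≈ 0.036481 h⁻¹; fraction remaining f = e^(−kτ) = e^(−0.036481×34) ≈ 0.2893.
Accumulation ratio R = 1/(1 − f) ≈ 1/0.7107 ≈ 1.4071.
Single-dose peak C₀ = D/Vd = 608/169 ≈ 3.598 mg/L.
Steady-state peak Cmax,ss = C₀·R ≈ 3.598 × 1.4071 ≈ 5.063 mg/L.
Peak 5.1 mg/L vs MTC 6 mg/L: below toxic threshold.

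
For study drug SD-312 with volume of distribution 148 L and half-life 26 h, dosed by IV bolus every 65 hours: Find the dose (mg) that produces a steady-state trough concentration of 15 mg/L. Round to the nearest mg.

10338 mg

τ/t½ = 65/26 ≈ 2.5, so f = (1/2)^(65/26) ≈ 0.176777.
Cmin,ss = (D/Vd)·f/(1−f), so D = Cmin,ss·Vd·(1−f)/f.
D = 15 × 148 × (1−f)/f ≈ 15 × 148 × 4.65684 ≈ 10338.18 mg.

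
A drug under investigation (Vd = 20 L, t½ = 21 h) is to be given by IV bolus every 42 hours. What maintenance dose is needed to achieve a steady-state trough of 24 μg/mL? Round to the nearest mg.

τ/t½ = 42/21 ≈ 2, so f = (1/2)^(42/21) ≈ 0.250000.
Cmin,ss = (D/Vd)·f/(1−f), so D = Cmin,ss·Vd·(1−f)/f.
D = 24 × 20 × (1−f)/f ≈ 24 × 20 × 3.00000 ≈ 1440.00 mg.

1440 mg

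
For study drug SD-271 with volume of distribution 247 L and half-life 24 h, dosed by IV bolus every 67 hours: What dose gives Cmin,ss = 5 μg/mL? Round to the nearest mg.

7317 mg

τ/t½ = 67/24 ≈ 2.7917, so f = (1/2)^(67/24) ≈ 0.144419.
Cmin,ss = (D/Vd)·f/(1−f), so D = Cmin,ss·Vd·(1−f)/f.
D = 5 × 247 × (1−f)/f ≈ 5 × 247 × 5.92430 ≈ 7316.51 mg.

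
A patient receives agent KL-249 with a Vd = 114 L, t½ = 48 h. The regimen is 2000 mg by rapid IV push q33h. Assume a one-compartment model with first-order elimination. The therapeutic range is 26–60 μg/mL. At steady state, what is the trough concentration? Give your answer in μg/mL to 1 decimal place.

Over one 33-h interval, 33/48 ≈ 0.6875 half-lives elapse, leaving f ≈ 0.6209 of each dose.
Accumulation ratio R = 1/(1 − f) ≈ 1/0.3791 ≈ 2.6378.
Single-dose peak C₀ = D/Vd = 2000/114 ≈ 17.544 μg/mL.
Cmax,ss = C₀/(1 − f) ≈ 17.544/0.3791 ≈ 46.278 μg/mL.
One interval later, Cmin,ss = Cmax,ss·e^(−kτ) ≈ 46.278 × 0.6209 ≈ 28.734 μg/mL.
Trough 28.7 μg/mL vs MEC 26 μg/mL: adequate.

28.7 μg/mL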